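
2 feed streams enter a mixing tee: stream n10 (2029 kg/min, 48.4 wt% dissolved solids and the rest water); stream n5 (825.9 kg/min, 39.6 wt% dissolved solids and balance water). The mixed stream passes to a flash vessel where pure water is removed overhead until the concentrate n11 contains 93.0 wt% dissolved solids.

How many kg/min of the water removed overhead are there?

dissolved solids entering = 2029×0.484 + 825.9×0.396 = 1309.1 kg/min.
All dissolved solids reports to n11, so n11 = 1309.1/0.930 = 1407.6 kg/min.
Total feed = 2854.9 kg/min; overhead = 2854.9 − 1407.6 = 1447.3 kg/min.

1447 kg/min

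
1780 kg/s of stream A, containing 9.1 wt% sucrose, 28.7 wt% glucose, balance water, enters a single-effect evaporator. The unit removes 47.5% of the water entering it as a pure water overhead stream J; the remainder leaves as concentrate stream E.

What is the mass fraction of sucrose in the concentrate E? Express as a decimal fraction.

0.129

sucrose is not removed: 1780×0.091 = 161.98 kg/s of sucrose enters E.
water entering = 1780×0.622 = 1107.2 kg/s; overhead removed = 0.475×1107.2 = 525.9 kg/s.
Concentrate = 1780 − 525.9 = 1254.1 kg/s.
Mass fraction = 161.98/1254.1 = 0.129.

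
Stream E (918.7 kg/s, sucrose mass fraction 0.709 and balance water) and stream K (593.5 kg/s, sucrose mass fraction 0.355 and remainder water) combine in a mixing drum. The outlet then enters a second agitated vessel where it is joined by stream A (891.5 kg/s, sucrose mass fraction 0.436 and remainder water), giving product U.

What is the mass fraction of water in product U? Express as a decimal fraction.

Overall, product flow = 2403.7 kg/s.
water in = 918.7×0.291 + 593.5×0.645 + 891.5×0.564 = 1153 kg/s.
water fraction in U = 0.480.

0.480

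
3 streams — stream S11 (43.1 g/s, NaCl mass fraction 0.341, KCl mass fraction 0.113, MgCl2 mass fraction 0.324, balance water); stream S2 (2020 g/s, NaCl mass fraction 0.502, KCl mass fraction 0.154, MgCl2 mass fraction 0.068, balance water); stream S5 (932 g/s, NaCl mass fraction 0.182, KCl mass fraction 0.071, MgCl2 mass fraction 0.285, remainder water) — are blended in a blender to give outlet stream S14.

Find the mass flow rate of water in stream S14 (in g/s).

997.7 g/s

water out = water in = 43.1×0.222 + 2020×0.276 + 932×0.462 = 997.67 g/s.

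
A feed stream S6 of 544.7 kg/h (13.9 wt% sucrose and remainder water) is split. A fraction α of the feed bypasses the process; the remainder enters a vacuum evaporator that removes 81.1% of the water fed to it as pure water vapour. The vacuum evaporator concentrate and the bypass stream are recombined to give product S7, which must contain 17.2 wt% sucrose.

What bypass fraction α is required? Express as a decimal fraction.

All 544.7×0.139 = 75.713 kg/h of sucrose reaches S7, so S7 = 75.713/0.172 = 440.19 kg/h and vapour = 104.51 kg/h.
The evaporator receives (1−α)·544.7 of feed at 0.861 water and removes 0.811 of that water:
0.811×0.861×(1−α)×544.7 = 104.51
(1−α) = 104.51/380.35 = 0.2748;  α = 0.7252.

0.725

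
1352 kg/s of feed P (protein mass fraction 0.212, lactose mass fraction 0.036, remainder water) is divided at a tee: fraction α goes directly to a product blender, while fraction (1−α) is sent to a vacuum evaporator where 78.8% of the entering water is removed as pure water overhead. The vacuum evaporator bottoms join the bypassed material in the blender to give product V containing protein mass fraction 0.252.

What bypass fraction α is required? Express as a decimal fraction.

All 1352×0.212 = 286.62 kg/s of protein reaches V, so V = 286.62/0.252 = 1137.4 kg/s and vapour = 214.6 kg/s.
The evaporator receives (1−α)·1352 of feed at 0.752 water and removes 0.788 of that water:
0.788×0.752×(1−α)×1352 = 214.6
(1−α) = 214.6/801.16 = 0.2679;  α = 0.7321.

0.732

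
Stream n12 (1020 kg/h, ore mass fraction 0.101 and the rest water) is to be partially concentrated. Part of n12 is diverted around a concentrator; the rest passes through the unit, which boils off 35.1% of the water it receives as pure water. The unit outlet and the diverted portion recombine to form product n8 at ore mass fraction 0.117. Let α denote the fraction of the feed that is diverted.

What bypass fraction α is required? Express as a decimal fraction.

All 1020×0.101 = 103.02 kg/h of ore reaches n8, so n8 = 103.02/0.117 = 880.51 kg/h and vapour = 139.49 kg/h.
The evaporator receives (1−α)·1020 of feed at 0.899 water and removes 0.351 of that water:
0.351×0.899×(1−α)×1020 = 139.49
(1−α) = 139.49/321.86 = 0.4334;  α = 0.5666.

0.567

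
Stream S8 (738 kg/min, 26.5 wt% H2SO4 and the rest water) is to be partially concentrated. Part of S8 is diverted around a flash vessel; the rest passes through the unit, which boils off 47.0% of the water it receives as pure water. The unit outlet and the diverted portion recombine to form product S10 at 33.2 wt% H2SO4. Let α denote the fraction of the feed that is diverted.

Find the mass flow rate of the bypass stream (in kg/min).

306.9 kg/min

All 738×0.265 = 195.57 kg/min of H2SO4 reaches S10, so S10 = 195.57/0.332 = 589.07 kg/min and vapour = 148.93 kg/min.
The evaporator receives (1−α)·738 of feed at 0.735 water and removes 0.470 of that water:
0.470×0.735×(1−α)×738 = 148.93
(1−α) = 148.93/254.94 = 0.5842;  α = 0.4158.
Bypass flow = 0.4158×738 = 306.87 kg/min.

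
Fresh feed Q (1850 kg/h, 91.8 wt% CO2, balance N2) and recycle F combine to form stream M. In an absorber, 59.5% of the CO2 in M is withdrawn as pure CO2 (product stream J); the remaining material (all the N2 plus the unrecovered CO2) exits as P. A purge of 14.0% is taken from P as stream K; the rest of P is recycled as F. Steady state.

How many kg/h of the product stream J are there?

1551 kg/h

CO2 in M: m_A = 1850×0.918 + (1−0.140)·(1−0.595)·m_A, so m_A = 1698.3/0.6517 = 2606 kg/h.
Product J = 0.595×2606 = 1550.5 kg/h.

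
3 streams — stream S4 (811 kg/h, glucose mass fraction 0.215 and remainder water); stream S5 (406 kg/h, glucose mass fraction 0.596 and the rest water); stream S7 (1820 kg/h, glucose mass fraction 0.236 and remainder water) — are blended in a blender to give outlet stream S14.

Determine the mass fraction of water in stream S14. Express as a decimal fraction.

Total flow out = 811 + 406 + 1820 = 3037 kg/h.
water in = 811×0.785 + 406×0.404 + 1820×0.764 = 2191.1 kg/h.
water mass fraction in S14 = 2191.1/3037 = 0.721.

0.721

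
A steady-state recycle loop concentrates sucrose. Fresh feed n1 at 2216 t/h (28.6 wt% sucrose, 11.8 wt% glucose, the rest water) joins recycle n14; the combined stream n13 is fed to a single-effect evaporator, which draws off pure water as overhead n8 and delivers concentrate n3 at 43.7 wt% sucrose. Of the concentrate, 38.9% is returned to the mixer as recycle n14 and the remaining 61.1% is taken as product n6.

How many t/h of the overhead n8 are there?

Overall sucrose balance (none leaves overhead): sucrose in fresh feed = sucrose in product, i.e. 2216×0.286 = (1−0.389)·n3·0.437.
n3 = 633.78/(0.437×0.611) = 2373.6 t/h.
Recycle n14 = 0.389×2373.6 = 923.34 t/h.
Combined feed n13 = 2216 + 923.34 = 3139.3 t/h.
Overhead n8 = n13 − n3 = 3139.3 − 2373.6 = 765.71 t/h.

765.7 t/h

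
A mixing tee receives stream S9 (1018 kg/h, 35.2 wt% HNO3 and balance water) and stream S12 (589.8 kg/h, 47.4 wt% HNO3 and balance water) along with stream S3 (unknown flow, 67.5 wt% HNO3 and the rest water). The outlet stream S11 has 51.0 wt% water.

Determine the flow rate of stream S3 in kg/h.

810.4 kg/h

Let S3 be the unknown flow. Total out = 1607.8 + S3.
water balance: 969.9 + 0.325·S3 = 0.510·(1607.8 + S3)
(0.325 − 0.510)·S3 = 0.510×1607.8 − 969.9 = -149.92
S3 = -149.92 / -0.185 = 810.38 kg/h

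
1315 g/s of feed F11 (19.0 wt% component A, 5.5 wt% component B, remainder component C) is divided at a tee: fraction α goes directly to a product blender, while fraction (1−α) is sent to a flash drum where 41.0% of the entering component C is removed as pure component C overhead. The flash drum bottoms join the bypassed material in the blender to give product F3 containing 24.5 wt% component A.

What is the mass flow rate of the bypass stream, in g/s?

361.3 g/s

All 1315×0.190 = 249.85 g/s of component A reaches F3, so F3 = 249.85/0.245 = 1019.8 g/s and vapour = 295.2 g/s.
The evaporator receives (1−α)·1315 of feed at 0.755 component C and removes 0.410 of that component C:
0.410×0.755×(1−α)×1315 = 295.2
(1−α) = 295.2/407.06 = 0.7252;  α = 0.2748.
Bypass flow = 0.2748×1315 = 361.34 g/s.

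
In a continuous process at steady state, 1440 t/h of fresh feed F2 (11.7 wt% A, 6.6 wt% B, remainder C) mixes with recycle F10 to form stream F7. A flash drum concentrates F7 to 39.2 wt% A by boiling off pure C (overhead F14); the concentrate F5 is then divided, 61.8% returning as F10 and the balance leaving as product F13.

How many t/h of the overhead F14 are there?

Overall A balance (none leaves overhead): A in fresh feed = A in product, i.e. 1440×0.117 = (1−0.618)·F5·0.392.
F5 = 168.48/(0.392×0.382) = 1125.1 t/h.
Recycle F10 = 0.618×1125.1 = 695.32 t/h.
Combined feed F7 = 1440 + 695.32 = 2135.3 t/h.
Overhead F14 = F7 − F5 = 2135.3 − 1125.1 = 1010.2 t/h.

1010 t/h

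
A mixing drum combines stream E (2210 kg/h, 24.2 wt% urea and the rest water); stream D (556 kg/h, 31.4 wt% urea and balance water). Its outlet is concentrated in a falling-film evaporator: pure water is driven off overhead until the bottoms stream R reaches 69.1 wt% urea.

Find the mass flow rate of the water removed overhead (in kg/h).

urea entering = 2210×0.242 + 556×0.314 = 709.4 kg/h.
All urea reports to R, so R = 709.4/0.691 = 1026.6 kg/h.
Total feed = 2766 kg/h; overhead = 2766 − 1026.6 = 1739.4 kg/h.

1739 kg/h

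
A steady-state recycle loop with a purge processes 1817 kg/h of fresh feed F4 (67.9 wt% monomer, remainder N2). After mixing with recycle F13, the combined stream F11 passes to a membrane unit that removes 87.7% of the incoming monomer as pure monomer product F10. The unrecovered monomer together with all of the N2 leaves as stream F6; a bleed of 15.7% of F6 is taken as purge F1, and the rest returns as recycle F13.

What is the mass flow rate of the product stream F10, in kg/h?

1207 kg/h

monomer in F11: m_A = 1817×0.679 + (1−0.157)·(1−0.877)·m_A, so m_A = 1233.7/0.8963 = 1376.5 kg/h.
Product F10 = 0.877×1376.5 = 1207.2 kg/h.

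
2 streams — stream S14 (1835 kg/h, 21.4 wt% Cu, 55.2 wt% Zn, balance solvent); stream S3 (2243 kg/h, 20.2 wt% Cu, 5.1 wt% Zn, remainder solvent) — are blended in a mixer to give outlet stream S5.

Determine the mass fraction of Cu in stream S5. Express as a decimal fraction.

0.207

Total flow out = 1835 + 2243 = 4078 kg/h.
Cu in = 1835×0.214 + 2243×0.202 = 845.78 kg/h.
Cu mass fraction in S5 = 845.78/4078 = 0.207.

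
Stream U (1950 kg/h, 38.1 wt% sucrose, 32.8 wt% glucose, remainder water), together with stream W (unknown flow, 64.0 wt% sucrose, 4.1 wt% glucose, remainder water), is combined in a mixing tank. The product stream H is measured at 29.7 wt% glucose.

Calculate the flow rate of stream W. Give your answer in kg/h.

236.1 kg/h

Let W be the unknown flow. Total out = 1950 + W.
glucose balance: 639.6 + 0.041·W = 0.297·(1950 + W)
(0.041 − 0.297)·W = 0.297×1950 − 639.6 = -60.45
W = -60.45 / -0.256 = 236.13 kg/h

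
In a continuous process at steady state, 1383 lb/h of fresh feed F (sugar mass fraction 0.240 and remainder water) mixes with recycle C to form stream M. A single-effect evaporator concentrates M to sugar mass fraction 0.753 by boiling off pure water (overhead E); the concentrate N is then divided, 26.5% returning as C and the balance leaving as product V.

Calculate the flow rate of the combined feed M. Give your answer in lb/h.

Overall sugar balance (none leaves overhead): sugar in fresh feed = sugar in product, i.e. 1383×0.240 = (1−0.265)·N·0.753.
N = 331.92/(0.753×0.735) = 599.72 lb/h.
Recycle C = 0.265×599.72 = 158.93 lb/h.
Combined feed M = 1383 + 158.93 = 1541.9 lb/h.

1542 lb/h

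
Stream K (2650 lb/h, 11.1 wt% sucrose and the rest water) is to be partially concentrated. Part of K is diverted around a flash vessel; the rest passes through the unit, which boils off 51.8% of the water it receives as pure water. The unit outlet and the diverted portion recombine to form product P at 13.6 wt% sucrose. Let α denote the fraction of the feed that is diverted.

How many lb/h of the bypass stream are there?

All 2650×0.111 = 294.15 lb/h of sucrose reaches P, so P = 294.15/0.136 = 2162.9 lb/h and vapour = 487.13 lb/h.
The evaporator receives (1−α)·2650 of feed at 0.889 water and removes 0.518 of that water:
0.518×0.889×(1−α)×2650 = 487.13
(1−α) = 487.13/1220.3 = 0.3992;  α = 0.6008.
Bypass flow = 0.6008×2650 = 1592.2 lb/h.

1592 lb/h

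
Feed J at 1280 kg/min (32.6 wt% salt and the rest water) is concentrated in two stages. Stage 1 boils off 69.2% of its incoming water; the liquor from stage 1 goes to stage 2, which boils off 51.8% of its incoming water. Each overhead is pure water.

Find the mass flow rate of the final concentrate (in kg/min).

545.4 kg/min

water in feed = 1280×0.674 = 862.72 kg/min.
After stage 1: water left = (1−0.692)×862.72 = 265.72; stream total = 683 kg/min.
After stage 2: water left = (1−0.518)×265.72 = 128.08; final concentrate = 545.36 kg/min.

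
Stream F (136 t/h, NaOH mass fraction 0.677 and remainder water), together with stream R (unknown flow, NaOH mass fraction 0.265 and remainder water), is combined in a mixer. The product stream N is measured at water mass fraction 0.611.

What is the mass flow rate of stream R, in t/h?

315.9 t/h

Let R be the unknown flow. Total out = 136 + R.
water balance: 43.928 + 0.735·R = 0.611·(136 + R)
(0.735 − 0.611)·R = 0.611×136 − 43.928 = 39.168
R = 39.168 / 0.124 = 315.87 t/h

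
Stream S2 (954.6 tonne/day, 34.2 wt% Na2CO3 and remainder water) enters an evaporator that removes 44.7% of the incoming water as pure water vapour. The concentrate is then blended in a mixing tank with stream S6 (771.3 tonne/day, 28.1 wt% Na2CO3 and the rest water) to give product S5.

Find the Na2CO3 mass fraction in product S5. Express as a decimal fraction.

Vapour removed = 0.447×0.658×954.6 = 280.77 tonne/day; concentrate = 673.83 tonne/day.
Na2CO3 reaching the mixer = 326.47 (from concentrate) + 771.3×0.281 = 543.21 tonne/day.
Product flow = 673.83 + 771.3 = 1445.1 tonne/day; Na2CO3 fraction = 0.3759.

0.3759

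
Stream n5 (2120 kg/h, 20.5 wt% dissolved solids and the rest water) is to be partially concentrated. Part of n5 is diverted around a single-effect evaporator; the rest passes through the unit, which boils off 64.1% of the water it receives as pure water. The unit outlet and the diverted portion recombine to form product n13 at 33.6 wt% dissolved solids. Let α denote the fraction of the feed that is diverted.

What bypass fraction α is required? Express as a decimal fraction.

0.235

All 2120×0.205 = 434.6 kg/h of dissolved solids reaches n13, so n13 = 434.6/0.336 = 1293.5 kg/h and vapour = 826.55 kg/h.
The evaporator receives (1−α)·2120 of feed at 0.795 water and removes 0.641 of that water:
0.641×0.795×(1−α)×2120 = 826.55
(1−α) = 826.55/1080.3 = 0.7651;  α = 0.2349.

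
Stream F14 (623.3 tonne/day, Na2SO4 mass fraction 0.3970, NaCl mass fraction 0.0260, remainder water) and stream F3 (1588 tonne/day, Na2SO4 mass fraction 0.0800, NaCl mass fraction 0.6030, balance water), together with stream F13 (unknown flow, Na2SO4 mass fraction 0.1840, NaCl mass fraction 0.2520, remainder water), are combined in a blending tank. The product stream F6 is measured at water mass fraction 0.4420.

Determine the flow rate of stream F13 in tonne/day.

Let F13 be the unknown flow. Total out = 2211.3 + F13.
water balance: 863.04 + 0.564·F13 = 0.442·(2211.3 + F13)
(0.564 − 0.442)·F13 = 0.442×2211.3 − 863.04 = 114.35
F13 = 114.35 / 0.122 = 937.33 tonne/day

937.3 tonne/day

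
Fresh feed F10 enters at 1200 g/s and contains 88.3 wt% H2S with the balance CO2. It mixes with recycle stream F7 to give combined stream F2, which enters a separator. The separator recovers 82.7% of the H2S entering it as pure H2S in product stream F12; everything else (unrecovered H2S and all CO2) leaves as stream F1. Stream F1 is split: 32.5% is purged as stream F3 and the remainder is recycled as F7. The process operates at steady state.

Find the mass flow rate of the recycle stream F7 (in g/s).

431.7 g/s

CO2 enters only via F10 and leaves only via the purge: 1200×0.117 = 0.325×(CO2 in F1), and the separator passes all CO2, so CO2 in F2 = CO2 in F1 = 432 g/s.
H2S in F2: m_A = 1200×0.883 + (1−0.325)·(1−0.827)·m_A, so m_A = 1059.6/0.8832 = 1199.7 g/s.
F1 = (1−0.827)×1199.7 + 432 = 639.55 g/s.
Recycle F7 = (1−0.325)×639.55 = 431.69 g/s.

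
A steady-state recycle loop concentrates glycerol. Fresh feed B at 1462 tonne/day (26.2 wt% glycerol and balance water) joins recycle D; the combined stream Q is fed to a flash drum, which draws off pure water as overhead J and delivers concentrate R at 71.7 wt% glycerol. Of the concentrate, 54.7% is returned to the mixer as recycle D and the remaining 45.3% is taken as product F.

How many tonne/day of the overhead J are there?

Overall glycerol balance (none leaves overhead): glycerol in fresh feed = glycerol in product, i.e. 1462×0.262 = (1−0.547)·R·0.717.
R = 383.04/(0.717×0.453) = 1179.3 tonne/day.
Recycle D = 0.547×1179.3 = 645.09 tonne/day.
Combined feed Q = 1462 + 645.09 = 2107.1 tonne/day.
Overhead J = Q − R = 2107.1 − 1179.3 = 927.77 tonne/day.

927.8 tonne/day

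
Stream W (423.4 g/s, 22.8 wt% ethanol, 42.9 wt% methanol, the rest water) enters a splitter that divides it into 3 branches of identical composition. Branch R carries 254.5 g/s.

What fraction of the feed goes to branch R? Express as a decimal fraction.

0.601

Fraction to R = 254.5/423.4 = 0.6011.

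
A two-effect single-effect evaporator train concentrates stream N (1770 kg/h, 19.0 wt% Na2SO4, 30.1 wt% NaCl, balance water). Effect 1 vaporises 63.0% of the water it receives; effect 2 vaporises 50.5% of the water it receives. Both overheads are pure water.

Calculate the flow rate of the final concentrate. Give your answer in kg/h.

1034 kg/h

water in feed = 1770×0.509 = 900.93 kg/h.
After stage 1: water left = (1−0.630)×900.93 = 333.34; stream total = 1202.4 kg/h.
After stage 2: water left = (1−0.505)×333.34 = 165.01; final concentrate = 1034.1 kg/h.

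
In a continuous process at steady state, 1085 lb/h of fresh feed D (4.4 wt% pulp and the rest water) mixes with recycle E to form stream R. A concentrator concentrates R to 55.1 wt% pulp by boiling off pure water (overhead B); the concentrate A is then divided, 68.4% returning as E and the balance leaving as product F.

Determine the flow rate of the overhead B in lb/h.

Overall pulp balance (none leaves overhead): pulp in fresh feed = pulp in product, i.e. 1085×0.044 = (1−0.684)·A·0.551.
A = 47.74/(0.551×0.316) = 274.19 lb/h.
Recycle E = 0.684×274.19 = 187.54 lb/h.
Combined feed R = 1085 + 187.54 = 1272.5 lb/h.
Overhead B = R − A = 1272.5 − 274.19 = 998.36 lb/h.

998.4 lb/h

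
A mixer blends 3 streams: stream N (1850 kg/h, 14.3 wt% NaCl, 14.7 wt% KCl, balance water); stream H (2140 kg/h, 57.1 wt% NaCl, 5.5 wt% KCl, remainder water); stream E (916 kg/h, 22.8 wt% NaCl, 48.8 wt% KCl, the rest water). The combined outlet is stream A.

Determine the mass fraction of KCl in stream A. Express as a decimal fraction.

0.171

Total flow out = 1850 + 2140 + 916 = 4906 kg/h.
KCl in = 1850×0.147 + 2140×0.055 + 916×0.488 = 836.66 kg/h.
KCl mass fraction in A = 836.66/4906 = 0.171.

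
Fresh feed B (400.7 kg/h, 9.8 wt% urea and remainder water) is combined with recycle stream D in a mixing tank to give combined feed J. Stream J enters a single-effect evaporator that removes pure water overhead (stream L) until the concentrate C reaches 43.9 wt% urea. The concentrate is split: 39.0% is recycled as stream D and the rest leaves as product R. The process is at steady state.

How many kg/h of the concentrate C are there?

146.6 kg/h

Overall urea balance (none leaves overhead): urea in fresh feed = urea in product, i.e. 400.7×0.098 = (1−0.390)·C·0.439.
C = 39.269/(0.439×0.610) = 146.64 kg/h.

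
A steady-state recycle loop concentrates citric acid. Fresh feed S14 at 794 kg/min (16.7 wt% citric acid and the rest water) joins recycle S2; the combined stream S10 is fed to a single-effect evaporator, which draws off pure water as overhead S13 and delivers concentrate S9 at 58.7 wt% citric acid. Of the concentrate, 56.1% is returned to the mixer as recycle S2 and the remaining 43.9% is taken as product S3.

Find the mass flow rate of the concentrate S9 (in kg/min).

514.6 kg/min

Overall citric acid balance (none leaves overhead): citric acid in fresh feed = citric acid in product, i.e. 794×0.167 = (1−0.561)·S9·0.587.
S9 = 132.6/(0.587×0.439) = 514.56 kg/min.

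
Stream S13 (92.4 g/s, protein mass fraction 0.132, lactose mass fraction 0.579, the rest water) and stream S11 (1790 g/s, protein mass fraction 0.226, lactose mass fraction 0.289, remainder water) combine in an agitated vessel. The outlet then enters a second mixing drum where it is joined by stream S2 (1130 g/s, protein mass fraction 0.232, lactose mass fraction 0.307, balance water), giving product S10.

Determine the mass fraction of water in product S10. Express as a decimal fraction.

0.470

Overall, product flow = 3012.4 g/s.
water in = 92.4×0.289 + 1790×0.485 + 1130×0.461 = 1415.8 g/s.
water fraction in S10 = 0.470.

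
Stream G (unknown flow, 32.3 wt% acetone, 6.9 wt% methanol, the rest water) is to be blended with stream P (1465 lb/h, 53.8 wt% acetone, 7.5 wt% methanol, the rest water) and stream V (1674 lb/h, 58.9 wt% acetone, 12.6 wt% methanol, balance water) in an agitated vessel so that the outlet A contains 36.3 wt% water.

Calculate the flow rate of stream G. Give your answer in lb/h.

Let G be the unknown flow. Total out = 3139 + G.
water balance: 1044 + 0.608·G = 0.363·(3139 + G)
(0.608 − 0.363)·G = 0.363×3139 − 1044 = 95.412
G = 95.412 / 0.245 = 389.44 lb/h

389.4 lb/h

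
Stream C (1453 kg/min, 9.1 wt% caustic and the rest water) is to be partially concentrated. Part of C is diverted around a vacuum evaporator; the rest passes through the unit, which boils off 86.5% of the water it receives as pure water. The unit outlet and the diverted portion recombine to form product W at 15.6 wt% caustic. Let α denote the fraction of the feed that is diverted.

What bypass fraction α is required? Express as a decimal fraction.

All 1453×0.091 = 132.22 kg/min of caustic reaches W, so W = 132.22/0.156 = 847.58 kg/min and vapour = 605.42 kg/min.
The evaporator receives (1−α)·1453 of feed at 0.909 water and removes 0.865 of that water:
0.865×0.909×(1−α)×1453 = 605.42
(1−α) = 605.42/1142.5 = 0.5299;  α = 0.4701.

0.470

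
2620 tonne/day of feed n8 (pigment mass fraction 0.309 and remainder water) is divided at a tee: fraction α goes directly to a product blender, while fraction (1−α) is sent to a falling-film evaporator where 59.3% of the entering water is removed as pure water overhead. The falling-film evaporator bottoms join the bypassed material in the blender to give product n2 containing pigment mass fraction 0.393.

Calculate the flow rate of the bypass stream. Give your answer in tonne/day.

1253 tonne/day

All 2620×0.309 = 809.58 tonne/day of pigment reaches n2, so n2 = 809.58/0.393 = 2060 tonne/day and vapour = 560 tonne/day.
The evaporator receives (1−α)·2620 of feed at 0.691 water and removes 0.593 of that water:
0.593×0.691×(1−α)×2620 = 560
(1−α) = 560/1073.6 = 0.5216;  α = 0.4784.
Bypass flow = 0.4784×2620 = 1253.4 tonne/day.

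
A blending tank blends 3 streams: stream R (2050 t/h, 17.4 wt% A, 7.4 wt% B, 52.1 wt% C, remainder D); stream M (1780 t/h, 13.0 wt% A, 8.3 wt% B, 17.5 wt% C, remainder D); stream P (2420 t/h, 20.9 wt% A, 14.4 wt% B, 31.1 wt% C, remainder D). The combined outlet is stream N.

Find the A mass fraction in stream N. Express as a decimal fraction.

Total flow out = 2050 + 1780 + 2420 = 6250 t/h.
A in = 2050×0.174 + 1780×0.130 + 2420×0.209 = 1093.9 t/h.
A mass fraction in N = 1093.9/6250 = 0.175.

0.175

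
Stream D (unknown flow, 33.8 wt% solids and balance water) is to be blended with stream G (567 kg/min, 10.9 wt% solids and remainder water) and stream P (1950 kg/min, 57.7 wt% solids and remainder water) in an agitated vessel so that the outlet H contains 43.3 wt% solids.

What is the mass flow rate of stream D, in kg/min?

1022 kg/min

Let D be the unknown flow. Total out = 2517 + D.
solids balance: 1187 + 0.338·D = 0.433·(2517 + D)
(0.338 − 0.433)·D = 0.433×2517 − 1187 = -97.092
D = -97.092 / -0.095 = 1022 kg/min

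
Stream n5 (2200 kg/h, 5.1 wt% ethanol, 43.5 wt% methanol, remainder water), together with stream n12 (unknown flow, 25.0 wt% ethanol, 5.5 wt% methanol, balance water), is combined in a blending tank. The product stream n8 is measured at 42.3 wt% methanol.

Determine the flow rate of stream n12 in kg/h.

Let n12 be the unknown flow. Total out = 2200 + n12.
methanol balance: 957 + 0.055·n12 = 0.423·(2200 + n12)
(0.055 − 0.423)·n12 = 0.423×2200 − 957 = -26.4
n12 = -26.4 / -0.368 = 71.739 kg/h

71.74 kg/h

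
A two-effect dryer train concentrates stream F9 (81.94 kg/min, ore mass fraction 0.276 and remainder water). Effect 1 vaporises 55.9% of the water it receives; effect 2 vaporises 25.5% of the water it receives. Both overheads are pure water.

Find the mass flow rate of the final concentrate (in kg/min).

water in feed = 81.94×0.724 = 59.325 kg/min.
After stage 1: water left = (1−0.559)×59.325 = 26.162; stream total = 48.778 kg/min.
After stage 2: water left = (1−0.255)×26.162 = 19.491; final concentrate = 42.106 kg/min.

42.11 kg/min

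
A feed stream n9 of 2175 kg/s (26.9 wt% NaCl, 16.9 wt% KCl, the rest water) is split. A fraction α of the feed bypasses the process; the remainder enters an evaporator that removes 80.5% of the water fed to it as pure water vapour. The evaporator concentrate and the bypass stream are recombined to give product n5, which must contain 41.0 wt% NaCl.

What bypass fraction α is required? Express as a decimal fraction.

All 2175×0.269 = 585.08 kg/s of NaCl reaches n5, so n5 = 585.08/0.410 = 1427 kg/s and vapour = 747.99 kg/s.
The evaporator receives (1−α)·2175 of feed at 0.562 water and removes 0.805 of that water:
0.805×0.562×(1−α)×2175 = 747.99
(1−α) = 747.99/983.99 = 0.7602;  α = 0.2398.

0.240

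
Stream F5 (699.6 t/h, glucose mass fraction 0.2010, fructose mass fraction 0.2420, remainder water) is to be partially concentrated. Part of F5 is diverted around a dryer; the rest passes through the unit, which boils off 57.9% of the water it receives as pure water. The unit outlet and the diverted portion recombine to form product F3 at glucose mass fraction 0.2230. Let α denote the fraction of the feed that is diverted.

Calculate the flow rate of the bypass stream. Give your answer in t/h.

All 699.6×0.201 = 140.62 t/h of glucose reaches F3, so F3 = 140.62/0.223 = 630.58 t/h and vapour = 69.019 t/h.
The evaporator receives (1−α)·699.6 of feed at 0.557 water and removes 0.579 of that water:
0.579×0.557×(1−α)×699.6 = 69.019
(1−α) = 69.019/225.62 = 0.3059;  α = 0.6941.
Bypass flow = 0.6941×699.6 = 485.59 t/h.

485.6 t/h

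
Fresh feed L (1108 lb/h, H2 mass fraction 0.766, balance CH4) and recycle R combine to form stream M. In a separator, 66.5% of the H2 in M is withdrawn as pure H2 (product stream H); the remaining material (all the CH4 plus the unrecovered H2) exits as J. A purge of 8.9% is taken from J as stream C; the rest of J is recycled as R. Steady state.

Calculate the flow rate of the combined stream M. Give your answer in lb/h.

CH4 enters only via L and leaves only via the purge: 1108×0.234 = 0.089×(CH4 in J), and the separator passes all CH4, so CH4 in M = CH4 in J = 2913.2 lb/h.
H2 in M: m_A = 1108×0.766 + (1−0.089)·(1−0.665)·m_A, so m_A = 848.73/0.6948 = 1221.5 lb/h.
M = 1221.5 + 2913.2 = 4134.7 lb/h.

4135 lb/h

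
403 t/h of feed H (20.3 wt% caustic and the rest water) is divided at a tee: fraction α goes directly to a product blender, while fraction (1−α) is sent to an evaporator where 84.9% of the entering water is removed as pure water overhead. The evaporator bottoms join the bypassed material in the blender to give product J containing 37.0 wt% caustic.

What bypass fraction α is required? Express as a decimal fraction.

All 403×0.203 = 81.809 t/h of caustic reaches J, so J = 81.809/0.370 = 221.11 t/h and vapour = 181.89 t/h.
The evaporator receives (1−α)·403 of feed at 0.797 water and removes 0.849 of that water:
0.849×0.797×(1−α)×403 = 181.89
(1−α) = 181.89/272.69 = 0.6670;  α = 0.3330.

0.333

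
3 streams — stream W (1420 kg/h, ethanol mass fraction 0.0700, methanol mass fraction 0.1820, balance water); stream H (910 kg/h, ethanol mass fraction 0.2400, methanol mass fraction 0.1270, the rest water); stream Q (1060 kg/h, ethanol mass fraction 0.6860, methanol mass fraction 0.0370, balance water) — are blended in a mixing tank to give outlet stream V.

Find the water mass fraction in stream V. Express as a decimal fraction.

Total flow out = 1420 + 910 + 1060 = 3390 kg/h.
water in = 1420×0.748 + 910×0.633 + 1060×0.277 = 1931.8 kg/h.
water mass fraction in V = 1931.8/3390 = 0.5699.

0.5699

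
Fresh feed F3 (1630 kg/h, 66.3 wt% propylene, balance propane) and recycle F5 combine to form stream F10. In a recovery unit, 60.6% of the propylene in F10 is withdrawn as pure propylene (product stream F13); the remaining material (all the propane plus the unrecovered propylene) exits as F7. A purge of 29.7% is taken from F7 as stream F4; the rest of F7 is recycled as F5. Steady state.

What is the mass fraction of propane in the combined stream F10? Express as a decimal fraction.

propane enters only via F3 and leaves only via the purge: 1630×0.337 = 0.297×(propane in F7), and the recovery unit passes all propane, so propane in F10 = propane in F7 = 1849.5 kg/h.
propylene in F10: m_A = 1630×0.663 + (1−0.297)·(1−0.606)·m_A, so m_A = 1080.7/0.7230 = 1494.7 kg/h.
F10 = 1494.7 + 1849.5 = 3344.2 kg/h.
propane fraction in F10 = 1849.5/3344.2 = 0.553.

0.553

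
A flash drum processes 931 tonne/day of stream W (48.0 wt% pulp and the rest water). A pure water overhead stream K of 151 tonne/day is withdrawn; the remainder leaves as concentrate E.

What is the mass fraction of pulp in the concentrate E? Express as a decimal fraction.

0.5729

pulp is not removed: 931×0.480 = 446.88 tonne/day of pulp enters E.
Concentrate = 931 − 151 = 780 tonne/day.
Mass fraction = 446.88/780 = 0.5729.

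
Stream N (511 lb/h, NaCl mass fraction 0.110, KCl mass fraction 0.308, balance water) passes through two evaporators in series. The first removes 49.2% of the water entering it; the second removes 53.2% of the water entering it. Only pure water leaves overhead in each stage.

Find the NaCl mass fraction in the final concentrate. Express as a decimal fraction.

0.198

water in feed = 511×0.582 = 297.4 lb/h.
After stage 1: water left = (1−0.492)×297.4 = 151.08; stream total = 364.68 lb/h.
After stage 2: water left = (1−0.532)×151.08 = 70.706; final concentrate = 284.3 lb/h.
NaCl fraction = 56.21/284.3 = 0.198.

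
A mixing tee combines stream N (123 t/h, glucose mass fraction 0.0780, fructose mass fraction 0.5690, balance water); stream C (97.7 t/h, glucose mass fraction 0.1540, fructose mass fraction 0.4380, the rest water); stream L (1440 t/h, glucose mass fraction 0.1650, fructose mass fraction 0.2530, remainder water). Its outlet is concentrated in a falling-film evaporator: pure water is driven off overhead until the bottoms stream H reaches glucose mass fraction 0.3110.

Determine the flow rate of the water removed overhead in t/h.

817.5 t/h

glucose entering = 123×0.078 + 97.7×0.154 + 1440×0.165 = 262.24 t/h.
All glucose reports to H, so H = 262.24/0.311 = 843.21 t/h.
Total feed = 1660.7 t/h; overhead = 1660.7 − 843.21 = 817.49 t/h.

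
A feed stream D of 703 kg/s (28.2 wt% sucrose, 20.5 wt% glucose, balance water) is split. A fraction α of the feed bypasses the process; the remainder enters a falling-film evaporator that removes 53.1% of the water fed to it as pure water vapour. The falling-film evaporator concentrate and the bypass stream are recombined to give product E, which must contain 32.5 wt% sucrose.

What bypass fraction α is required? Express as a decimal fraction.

All 703×0.282 = 198.25 kg/s of sucrose reaches E, so E = 198.25/0.325 = 609.99 kg/s and vapour = 93.012 kg/s.
The evaporator receives (1−α)·703 of feed at 0.513 water and removes 0.531 of that water:
0.531×0.513×(1−α)×703 = 93.012
(1−α) = 93.012/191.5 = 0.4857;  α = 0.5143.

0.514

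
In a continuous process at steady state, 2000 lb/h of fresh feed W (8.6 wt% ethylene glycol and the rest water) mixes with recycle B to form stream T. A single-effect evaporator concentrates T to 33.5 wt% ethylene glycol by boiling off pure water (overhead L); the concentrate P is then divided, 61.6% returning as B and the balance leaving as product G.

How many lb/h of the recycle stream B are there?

Overall ethylene glycol balance (none leaves overhead): ethylene glycol in fresh feed = ethylene glycol in product, i.e. 2000×0.086 = (1−0.616)·P·0.335.
P = 172/(0.335×0.384) = 1337.1 lb/h.
Recycle B = 0.616×1337.1 = 823.63 lb/h.

823.6 lb/h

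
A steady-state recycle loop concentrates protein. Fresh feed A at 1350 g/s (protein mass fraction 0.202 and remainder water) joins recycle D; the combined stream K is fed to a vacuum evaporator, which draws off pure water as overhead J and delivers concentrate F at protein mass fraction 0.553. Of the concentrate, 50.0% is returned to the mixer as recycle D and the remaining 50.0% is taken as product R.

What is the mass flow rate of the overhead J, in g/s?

Overall protein balance (none leaves overhead): protein in fresh feed = protein in product, i.e. 1350×0.202 = (1−0.500)·F·0.553.
F = 272.7/(0.553×0.500) = 986.26 g/s.
Recycle D = 0.500×986.26 = 493.13 g/s.
Combined feed K = 1350 + 493.13 = 1843.1 g/s.
Overhead J = K − F = 1843.1 − 986.26 = 856.87 g/s.

856.9 g/s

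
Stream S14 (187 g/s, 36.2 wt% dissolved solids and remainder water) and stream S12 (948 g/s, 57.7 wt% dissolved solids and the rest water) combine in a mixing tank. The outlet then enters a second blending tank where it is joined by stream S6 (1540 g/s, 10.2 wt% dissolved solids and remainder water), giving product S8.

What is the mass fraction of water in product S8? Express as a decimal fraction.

Overall, product flow = 2675 g/s.
water in = 187×0.638 + 948×0.423 + 1540×0.898 = 1903.2 g/s.
water fraction in S8 = 0.711.

0.711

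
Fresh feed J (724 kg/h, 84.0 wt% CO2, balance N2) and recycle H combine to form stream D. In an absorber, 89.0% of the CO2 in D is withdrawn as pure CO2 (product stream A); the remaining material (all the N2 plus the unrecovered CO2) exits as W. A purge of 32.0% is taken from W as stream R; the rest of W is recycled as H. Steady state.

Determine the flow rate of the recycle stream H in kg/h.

N2 enters only via J and leaves only via the purge: 724×0.160 = 0.320×(N2 in W), and the absorber passes all N2, so N2 in D = N2 in W = 362 kg/h.
CO2 in D: m_A = 724×0.840 + (1−0.320)·(1−0.890)·m_A, so m_A = 608.16/0.9252 = 657.33 kg/h.
W = (1−0.890)×657.33 + 362 = 434.31 kg/h.
Recycle H = (1−0.320)×434.31 = 295.33 kg/h.

295.3 kg/h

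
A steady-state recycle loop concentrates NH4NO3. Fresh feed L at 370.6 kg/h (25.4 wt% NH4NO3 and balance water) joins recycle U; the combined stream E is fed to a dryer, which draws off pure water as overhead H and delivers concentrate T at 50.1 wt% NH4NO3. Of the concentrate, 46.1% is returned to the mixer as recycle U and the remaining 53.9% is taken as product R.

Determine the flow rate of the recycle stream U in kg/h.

Overall NH4NO3 balance (none leaves overhead): NH4NO3 in fresh feed = NH4NO3 in product, i.e. 370.6×0.254 = (1−0.461)·T·0.501.
T = 94.132/(0.501×0.539) = 348.59 kg/h.
Recycle U = 0.461×348.59 = 160.7 kg/h.

160.7 kg/h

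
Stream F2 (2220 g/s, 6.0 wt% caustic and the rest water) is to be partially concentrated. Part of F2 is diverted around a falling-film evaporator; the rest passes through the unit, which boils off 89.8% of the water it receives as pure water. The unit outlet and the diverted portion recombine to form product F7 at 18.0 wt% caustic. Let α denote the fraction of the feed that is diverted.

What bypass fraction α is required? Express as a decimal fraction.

All 2220×0.060 = 133.2 g/s of caustic reaches F7, so F7 = 133.2/0.180 = 740 g/s and vapour = 1480 g/s.
The evaporator receives (1−α)·2220 of feed at 0.940 water and removes 0.898 of that water:
0.898×0.940×(1−α)×2220 = 1480
(1−α) = 1480/1873.9 = 0.7898;  α = 0.2102.

0.210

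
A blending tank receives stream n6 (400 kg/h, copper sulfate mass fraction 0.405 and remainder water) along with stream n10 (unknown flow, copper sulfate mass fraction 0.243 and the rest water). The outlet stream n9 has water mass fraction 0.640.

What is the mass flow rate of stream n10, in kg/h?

Let n10 be the unknown flow. Total out = 400 + n10.
water balance: 238 + 0.757·n10 = 0.640·(400 + n10)
(0.757 − 0.640)·n10 = 0.640×400 − 238 = 18
n10 = 18 / 0.117 = 153.85 kg/h

153.8 kg/h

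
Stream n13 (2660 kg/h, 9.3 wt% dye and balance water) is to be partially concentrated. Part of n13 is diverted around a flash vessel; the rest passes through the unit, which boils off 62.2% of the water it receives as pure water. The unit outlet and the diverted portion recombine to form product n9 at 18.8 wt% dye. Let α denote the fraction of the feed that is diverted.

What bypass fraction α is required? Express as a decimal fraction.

All 2660×0.093 = 247.38 kg/h of dye reaches n9, so n9 = 247.38/0.188 = 1315.9 kg/h and vapour = 1344.1 kg/h.
The evaporator receives (1−α)·2660 of feed at 0.907 water and removes 0.622 of that water:
0.622×0.907×(1−α)×2660 = 1344.1
(1−α) = 1344.1/1500.6 = 0.8957;  α = 0.1043.

0.104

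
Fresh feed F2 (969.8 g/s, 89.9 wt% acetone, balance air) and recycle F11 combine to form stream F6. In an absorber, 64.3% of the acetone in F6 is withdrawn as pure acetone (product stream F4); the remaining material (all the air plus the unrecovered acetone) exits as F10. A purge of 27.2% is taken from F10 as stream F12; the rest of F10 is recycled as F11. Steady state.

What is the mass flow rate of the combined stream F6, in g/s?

1538 g/s

air enters only via F2 and leaves only via the purge: 969.8×0.101 = 0.272×(air in F10), and the absorber passes all air, so air in F6 = air in F10 = 360.11 g/s.
acetone in F6: m_A = 969.8×0.899 + (1−0.272)·(1−0.643)·m_A, so m_A = 871.85/0.7401 = 1178 g/s.
F6 = 1178 + 360.11 = 1538.1 g/s.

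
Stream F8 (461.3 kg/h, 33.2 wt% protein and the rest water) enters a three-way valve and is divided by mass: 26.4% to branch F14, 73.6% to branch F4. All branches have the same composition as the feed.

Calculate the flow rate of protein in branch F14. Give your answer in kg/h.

40.43 kg/h

Branch F14 total = 0.264×461.3 = 121.78 kg/h.
protein in F14 = 0.332×121.78 = 40.432 kg/h.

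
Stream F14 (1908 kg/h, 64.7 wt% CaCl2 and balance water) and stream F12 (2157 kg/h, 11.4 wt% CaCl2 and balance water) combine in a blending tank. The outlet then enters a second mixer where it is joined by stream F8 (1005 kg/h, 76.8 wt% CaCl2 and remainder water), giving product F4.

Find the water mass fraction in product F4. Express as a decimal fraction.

Overall, product flow = 5070 kg/h.
water in = 1908×0.353 + 2157×0.886 + 1005×0.232 = 2817.8 kg/h.
water fraction in F4 = 0.556.

0.556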